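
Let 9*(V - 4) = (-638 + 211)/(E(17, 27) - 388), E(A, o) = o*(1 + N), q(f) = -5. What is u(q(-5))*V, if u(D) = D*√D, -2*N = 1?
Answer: -19870*I*√5/963 ≈ -46.138*I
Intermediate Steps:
N = -½ (N = -½*1 = -½ ≈ -0.50000)
u(D) = D^(3/2)
E(A, o) = o/2 (E(A, o) = o*(1 - ½) = o*(½) = o/2)
V = 3974/963 (V = 4 + ((-638 + 211)/((½)*27 - 388))/9 = 4 + (-427/(27/2 - 388))/9 = 4 + (-427/(-749/2))/9 = 4 + (-427*(-2/749))/9 = 4 + (⅑)*(122/107) = 4 + 122/963 = 3974/963 ≈ 4.1267)
u(q(-5))*V = (-5)^(3/2)*(3974/963) = -5*I*√5*(3974/963) = -19870*I*√5/963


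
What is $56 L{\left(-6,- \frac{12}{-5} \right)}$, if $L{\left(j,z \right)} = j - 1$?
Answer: $-392$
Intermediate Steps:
$L{\left(j,z \right)} = -1 + j$ ($L{\left(j,z \right)} = j - 1 = -1 + j$)
$56 L{\left(-6,- \frac{12}{-5} \right)} = 56 \left(-1 - 6\right) = 56 \left(-7\right) = -392$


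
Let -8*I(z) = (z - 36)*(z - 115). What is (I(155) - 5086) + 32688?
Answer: 27007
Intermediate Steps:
I(z) = -(-115 + z)*(-36 + z)/8 (I(z) = -(z - 36)*(z - 115)/8 = -(-36 + z)*(-115 + z)/8 = -(-115 + z)*(-36 + z)/8)
(I(155) - 5086) + 32688 = ((-1035/2 - 1/8*155**2 + (151/8)*155) - 5086) + 32688 = ((-1035/2 - 1/8*24025 + 23405/8) - 5086) + 32688 = ((-1035/2 - 24025/8 + 23405/8) - 5086) + 32688 = (-595 - 5086) + 32688 = -5681 + 32688 = 27007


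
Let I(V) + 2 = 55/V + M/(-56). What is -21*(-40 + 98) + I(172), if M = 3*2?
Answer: -367156/301 ≈ -1219.8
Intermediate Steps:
M = 6
I(V) = -59/28 + 55/V (I(V) = -2 + (55/V + 6/(-56)) = -2 + (55/V + 6*(-1/56)) = -2 + (55/V - 3/28) = -2 + (-3/28 + 55/V) = -59/28 + 55/V)
-21*(-40 + 98) + I(172) = -21*(-40 + 98) + (-59/28 + 55/172) = -21*58 + (-59/28 + 55*(1/172)) = -1218 + (-59/28 + 55/172) = -1218 - 538/301 = -367156/301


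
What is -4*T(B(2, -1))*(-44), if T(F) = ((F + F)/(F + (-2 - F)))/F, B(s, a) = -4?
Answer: -176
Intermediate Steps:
T(F) = -1 (T(F) = ((2*F)/(-2))/F = ((2*F)*(-½))/F = (-F)/F = -1)
-4*T(B(2, -1))*(-44) = -4*(-1)*(-44) = 4*(-44) = -176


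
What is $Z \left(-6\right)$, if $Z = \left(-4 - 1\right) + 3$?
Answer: $12$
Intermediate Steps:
$Z = -2$ ($Z = -5 + 3 = -2$)
$Z \left(-6\right) = \left(-2\right) \left(-6\right) = 12$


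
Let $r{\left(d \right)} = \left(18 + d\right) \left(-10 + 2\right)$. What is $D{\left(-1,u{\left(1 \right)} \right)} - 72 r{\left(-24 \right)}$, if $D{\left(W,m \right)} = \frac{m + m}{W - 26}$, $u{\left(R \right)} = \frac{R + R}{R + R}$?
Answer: $- \frac{93314}{27} \approx -3456.1$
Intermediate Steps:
$r{\left(d \right)} = -144 - 8 d$ ($r{\left(d \right)} = \left(18 + d\right) \left(-8\right) = -144 - 8 d$)
$u{\left(R \right)} = 1$ ($u{\left(R \right)} = \frac{2 R}{2 R} = 2 R \frac{1}{2 R} = 1$)
$D{\left(W,m \right)} = \frac{2 m}{-26 + W}$
$D{\left(-1,u{\left(1 \right)} \right)} - 72 r{\left(-24 \right)} = 2 \cdot 1 \frac{1}{-26 - 1} - 72 \left(-144 - -192\right) = 2 \cdot 1 \frac{1}{-27} - 72 \left(-144 + 192\right) = 2 \cdot 1 \left(- \frac{1}{27}\right) - 3456 = - \frac{2}{27} - 3456 = - \frac{93314}{27}$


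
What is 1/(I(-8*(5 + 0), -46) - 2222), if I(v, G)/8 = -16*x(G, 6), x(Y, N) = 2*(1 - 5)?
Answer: -1/1198 ≈ -0.00083472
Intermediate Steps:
x(Y, N) = -8 (x(Y, N) = 2*(-4) = -8)
I(v, G) = 1024 (I(v, G) = 8*(-16*(-8)) = 8*128 = 1024)
1/(I(-8*(5 + 0), -46) - 2222) = 1/(1024 - 2222) = 1/(-1198) = -1/1198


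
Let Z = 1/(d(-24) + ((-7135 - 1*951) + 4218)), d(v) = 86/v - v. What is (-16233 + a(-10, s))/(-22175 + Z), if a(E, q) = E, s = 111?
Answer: 749955553/1023841937 ≈ 0.73249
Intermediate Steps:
d(v) = -v + 86/v
Z = -12/46171 (Z = 1/((-1*(-24) + 86/(-24)) + ((-7135 - 1*951) + 4218)) = 1/((24 + 86*(-1/24)) + ((-7135 - 951) + 4218)) = 1/((24 - 43/12) + (-8086 + 4218)) = 1/(245/12 - 3868) = 1/(-46171/12) = -12/46171 ≈ -0.00025990)
(-16233 + a(-10, s))/(-22175 + Z) = (-16233 - 10)/(-22175 - 12/46171) = -16243/(-1023841937/46171) = -16243*(-46171/1023841937) = 749955553/1023841937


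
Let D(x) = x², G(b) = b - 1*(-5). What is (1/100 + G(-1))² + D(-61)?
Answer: 37370801/10000 ≈ 3737.1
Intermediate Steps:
G(b) = 5 + b (G(b) = b + 5 = 5 + b)
(1/100 + G(-1))² + D(-61) = (1/100 + (5 - 1))² + (-61)² = (1/100 + 4)² + 3721 = (401/100)² + 3721 = 160801/10000 + 3721 = 37370801/10000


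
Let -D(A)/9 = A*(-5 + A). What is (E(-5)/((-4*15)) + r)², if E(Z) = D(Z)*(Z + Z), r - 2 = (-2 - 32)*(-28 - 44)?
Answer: 5640625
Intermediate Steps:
D(A) = -9*A*(-5 + A)
r = 2450 (r = 2 + (-2 - 32)*(-28 - 44) = 2 - 34*(-72) = 2 + 2448 = 2450)
E(Z) = 18*Z²*(5 - Z) (E(Z) = (9*Z*(5 - Z))*(Z + Z) = (9*Z*(5 - Z))*(2*Z) = 18*Z²*(5 - Z))
(E(-5)/((-4*15)) + r)² = ((18*(-5)²*(5 - 1*(-5)))/((-4*15)) + 2450)² = ((18*25*(5 + 5))/(-60) + 2450)² = ((18*25*10)*(-1/60) + 2450)² = (4500*(-1/60) + 2450)² = (-75 + 2450)² = 2375² = 5640625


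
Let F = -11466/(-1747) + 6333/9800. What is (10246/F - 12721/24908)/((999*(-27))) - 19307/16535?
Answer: -1673272969289983241003/1371181598761570574940 ≈ -1.2203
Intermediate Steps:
F = 123430551/17120600 (F = -11466*(-1/1747) + 6333*(1/9800) = 11466/1747 + 6333/9800 = 123430551/17120600 ≈ 7.2095)
(10246/F - 12721/24908)/((999*(-27))) - 19307/16535 = (10246/(123430551/17120600) - 12721/24908)/((999*(-27))) - 19307/16535 = (10246*(17120600/123430551) - 12721*1/24908)/(-26973) - 19307*1/16535 = (175417667600/123430551 - 12721/24908)*(-1/26973) - 19307/16535 = (4367733104541529/3074408164308)*(-1/26973) - 19307/16535 = -4367733104541529/82926011415879684 - 19307/16535 = -1673272969289983241003/1371181598761570574940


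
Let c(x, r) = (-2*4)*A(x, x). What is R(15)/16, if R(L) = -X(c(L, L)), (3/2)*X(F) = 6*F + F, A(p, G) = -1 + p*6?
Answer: 623/3 ≈ 207.67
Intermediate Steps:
A(p, G) = -1 + 6*p
c(x, r) = 8 - 48*x (c(x, r) = (-2*4)*(-1 + 6*x) = -8*(-1 + 6*x) = 8 - 48*x)
X(F) = 14*F/3 (X(F) = 2*(6*F + F)/3 = 2*(7*F)/3 = 14*F/3)
R(L) = -112/3 + 224*L (R(L) = -14*(8 - 48*L)/3 = -(112/3 - 224*L) = -112/3 + 224*L)
R(15)/16 = (-112/3 + 224*15)/16 = (-112/3 + 3360)*(1/16) = (9968/3)*(1/16) = 623/3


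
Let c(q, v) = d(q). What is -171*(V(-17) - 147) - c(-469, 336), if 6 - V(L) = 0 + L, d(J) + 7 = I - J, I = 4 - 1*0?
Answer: 20738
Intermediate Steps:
I = 4 (I = 4 + 0 = 4)
d(J) = -3 - J (d(J) = -7 + (4 - J) = -3 - J)
c(q, v) = -3 - q
V(L) = 6 - L (V(L) = 6 - (0 + L) = 6 - L)
-171*(V(-17) - 147) - c(-469, 336) = -171*((6 - 1*(-17)) - 147) - (-3 - 1*(-469)) = -171*((6 + 17) - 147) - (-3 + 469) = -171*(23 - 147) - 1*466 = -171*(-124) - 466 = 21204 - 466 = 20738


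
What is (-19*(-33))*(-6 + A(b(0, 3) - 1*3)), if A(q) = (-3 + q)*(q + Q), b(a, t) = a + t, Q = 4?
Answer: -11286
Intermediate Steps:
A(q) = (-3 + q)*(4 + q) (A(q) = (-3 + q)*(q + 4) = (-3 + q)*(4 + q))
(-19*(-33))*(-6 + A(b(0, 3) - 1*3)) = (-19*(-33))*(-6 + (-12 + ((0 + 3) - 1*3) + ((0 + 3) - 1*3)²)) = 627*(-6 + (-12 + (3 - 3) + (3 - 3)²)) = 627*(-6 + (-12 + 0 + 0²)) = 627*(-6 + (-12 + 0 + 0)) = 627*(-6 - 12) = 627*(-18) = -11286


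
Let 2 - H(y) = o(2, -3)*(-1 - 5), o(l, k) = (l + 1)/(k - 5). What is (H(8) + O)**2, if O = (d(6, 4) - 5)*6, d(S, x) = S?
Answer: 529/16 ≈ 33.063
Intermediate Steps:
o(l, k) = (1 + l)/(-5 + k)
O = 6 (O = (6 - 5)*6 = 1*6 = 6)
H(y) = -1/4 (H(y) = 2 - (1 + 2)/(-5 - 3)*(-1 - 5) = 2 - 3/(-8)*(-6) = 2 - (-1/8*3)*(-6) = 2 - (-3)*(-6)/8 = 2 - 1*9/4 = 2 - 9/4 = -1/4)
(H(8) + O)**2 = (-1/4 + 6)**2 = (23/4)**2 = 529/16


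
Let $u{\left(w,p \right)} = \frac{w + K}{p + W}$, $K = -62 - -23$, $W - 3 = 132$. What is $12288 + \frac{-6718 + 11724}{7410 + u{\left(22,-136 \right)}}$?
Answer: $\frac{91267982}{7427} \approx 12289.0$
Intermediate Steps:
$W = 135$ ($W = 3 + 132 = 135$)
$K = -39$ ($K = -62 + 23 = -39$)
$u{\left(w,p \right)} = \frac{-39 + w}{135 + p}$ ($u{\left(w,p \right)} = \frac{w - 39}{p + 135} = \frac{-39 + w}{135 + p}$)
$12288 + \frac{-6718 + 11724}{7410 + u{\left(22,-136 \right)}} = 12288 + \frac{-6718 + 11724}{7410 + \frac{-39 + 22}{135 - 136}} = 12288 + \frac{5006}{7410 + \frac{1}{-1} \left(-17\right)} = 12288 + \frac{5006}{7410 - -17} = 12288 + \frac{5006}{7410 + 17} = 12288 + \frac{5006}{7427} = \frac{91267982}{7427}$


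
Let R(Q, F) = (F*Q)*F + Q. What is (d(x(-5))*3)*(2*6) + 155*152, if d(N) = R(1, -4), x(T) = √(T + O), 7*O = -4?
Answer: 24172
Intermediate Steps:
O = -4/7 (O = (⅐)*(-4) = -4/7 ≈ -0.57143)
x(T) = √(-4/7 + T) (x(T) = √(T - 4/7) = √(-4/7 + T))
R(Q, F) = Q + Q*F² (R(Q, F) = Q*F² + Q = Q + Q*F²)
d(N) = 17 (d(N) = 1*(1 + (-4)²) = 1*(1 + 16) = 1*17 = 17)
(d(x(-5))*3)*(2*6) + 155*152 = (17*3)*(2*6) + 155*152 = 51*12 + 23560 = 612 + 23560 = 24172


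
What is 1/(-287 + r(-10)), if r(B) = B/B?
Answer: -1/286 ≈ -0.0034965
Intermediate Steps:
r(B) = 1
1/(-287 + r(-10)) = 1/(-287 + 1) = 1/(-286) = -1/286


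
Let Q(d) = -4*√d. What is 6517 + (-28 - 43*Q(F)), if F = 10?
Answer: 6489 + 172*√10 ≈ 7032.9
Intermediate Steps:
6517 + (-28 - 43*Q(F)) = 6517 + (-28 - (-172)*√10) = 6517 + (-28 + 172*√10) = 6489 + 172*√10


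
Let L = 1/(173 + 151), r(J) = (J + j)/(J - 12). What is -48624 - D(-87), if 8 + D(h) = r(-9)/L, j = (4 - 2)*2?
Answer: -340852/7 ≈ -48693.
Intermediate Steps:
j = 4 (j = 2*2 = 4)
r(J) = (4 + J)/(-12 + J) (r(J) = (J + 4)/(J - 12) = (4 + J)/(-12 + J))
L = 1/324 ≈ 0.0030864
D(h) = 484/7 (D(h) = -8 + ((4 - 9)/(-12 - 9))/(1/324) = -8 + (-5/(-21))*324 = -8 - 1/21*(-5)*324 = -8 + (5/21)*324 = -8 + 540/7 = 484/7)
-48624 - D(-87) = -48624 - 1*484/7 = -48624 - 484/7 = -340852/7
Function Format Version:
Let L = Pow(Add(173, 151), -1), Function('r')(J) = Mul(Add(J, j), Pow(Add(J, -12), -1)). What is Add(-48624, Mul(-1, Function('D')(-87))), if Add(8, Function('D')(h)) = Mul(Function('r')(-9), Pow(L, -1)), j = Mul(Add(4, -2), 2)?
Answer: Rational(-340852, 7) ≈ -48693.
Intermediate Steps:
j = 4 (j = Mul(2, 2) = 4)
Function('r')(J) = Mul(Pow(Add(-12, J), -1), Add(4, J)) (Function('r')(J) = Mul(Add(J, 4), Pow(Add(J, -12), -1)) = Mul(Add(4, J), Pow(Add(-12, J), -1)) = Mul(Pow(Add(-12, J), -1), Add(4, J)))
L = Rational(1, 324) (L = Pow(324, -1) = Rational(1, 324) ≈ 0.0030864)
Function('D')(h) = Rational(484, 7) (Function('D')(h) = Add(-8, Mul(Mul(Pow(Add(-12, -9), -1), Add(4, -9)), Pow(Rational(1, 324), -1))) = Add(-8, Mul(Mul(Pow(-21, -1), -5), 324)) = Add(-8, Mul(Mul(Rational(-1, 21), -5), 324)) = Add(-8, Mul(Rational(5, 21), 324)) = Add(-8, Rational(540, 7)) = Rational(484, 7))
Add(-48624, Mul(-1, Function('D')(-87))) = Add(-48624, Mul(-1, Rational(484, 7))) = Add(-48624, Rational(-484, 7)) = Rational(-340852, 7)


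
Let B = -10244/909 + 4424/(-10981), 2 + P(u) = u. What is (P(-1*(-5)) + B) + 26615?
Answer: 3361736098/126351 ≈ 26606.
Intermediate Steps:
P(u) = -2 + u
B = -1474820/126351 (B = -10244*1/909 + 4424*(-1/10981) = -10244/909 - 56/139 = -1474820/126351 ≈ -11.672)
(P(-1*(-5)) + B) + 26615 = ((-2 - 1*(-5)) - 1474820/126351) + 26615 = ((-2 + 5) - 1474820/126351) + 26615 = (3 - 1474820/126351) + 26615 = -1095767/126351 + 26615 = 3361736098/126351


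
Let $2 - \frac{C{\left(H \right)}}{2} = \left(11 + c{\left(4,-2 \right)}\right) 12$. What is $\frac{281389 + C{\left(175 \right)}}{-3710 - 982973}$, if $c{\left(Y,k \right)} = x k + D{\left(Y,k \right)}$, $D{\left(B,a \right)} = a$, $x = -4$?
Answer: $- \frac{280985}{986683} \approx -0.28478$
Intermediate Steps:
$c{\left(Y,k \right)} = - 3 k$ ($c{\left(Y,k \right)} = - 4 k + k = - 3 k$)
$C{\left(H \right)} = -404$ ($C{\left(H \right)} = 4 - 2 \left(11 - -6\right) 12 = 4 - 2 \left(11 + 6\right) 12 = 4 - 2 \cdot 17 \cdot 12 = 4 - 408 = -404$)
$\frac{281389 + C{\left(175 \right)}}{-3710 - 982973} = \frac{281389 - 404}{-3710 - 982973} = \frac{280985}{-986683} = 280985 \left(- \frac{1}{986683}\right) = - \frac{280985}{986683}$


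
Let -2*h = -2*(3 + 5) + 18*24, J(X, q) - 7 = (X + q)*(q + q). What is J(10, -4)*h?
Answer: 8528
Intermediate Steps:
J(X, q) = 7 + 2*q*(X + q) (J(X, q) = 7 + (X + q)*(q + q) = 7 + (X + q)*(2*q) = 7 + 2*q*(X + q))
h = -208 (h = -(-2*(3 + 5) + 18*24)/2 = -(-2*8 + 432)/2 = -(-16 + 432)/2 = -1/2*416 = -208)
J(10, -4)*h = (7 + 2*(-4)**2 + 2*10*(-4))*(-208) = (7 + 2*16 - 80)*(-208) = (7 + 32 - 80)*(-208) = -41*(-208) = 8528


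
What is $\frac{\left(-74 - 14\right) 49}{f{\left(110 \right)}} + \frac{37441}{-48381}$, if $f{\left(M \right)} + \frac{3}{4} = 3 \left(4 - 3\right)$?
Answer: $- \frac{278270819}{145143} \approx -1917.2$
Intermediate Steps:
$f{\left(M \right)} = \frac{9}{4}$ ($f{\left(M \right)} = - \frac{3}{4} + 3 \left(4 - 3\right) = - \frac{3}{4} + 3 \cdot 1 = - \frac{3}{4} + 3 = \frac{9}{4}$)
$\frac{\left(-74 - 14\right) 49}{f{\left(110 \right)}} + \frac{37441}{-48381} = \frac{\left(-74 - 14\right) 49}{\frac{9}{4}} + \frac{37441}{-48381} = \left(-88\right) 49 \cdot \frac{4}{9} + 37441 \left(- \frac{1}{48381}\right) = \left(-4312\right) \frac{4}{9} - \frac{37441}{48381} = - \frac{17248}{9} - \frac{37441}{48381} = - \frac{278270819}{145143}$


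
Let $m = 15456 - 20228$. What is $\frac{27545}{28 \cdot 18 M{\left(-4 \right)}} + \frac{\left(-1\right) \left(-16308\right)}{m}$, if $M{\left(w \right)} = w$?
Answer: $- \frac{5868631}{343584} \approx -17.081$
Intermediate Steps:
$m = -4772$
$\frac{27545}{28 \cdot 18 M{\left(-4 \right)}} + \frac{\left(-1\right) \left(-16308\right)}{m} = \frac{27545}{28 \cdot 18 \left(-4\right)} + \frac{\left(-1\right) \left(-16308\right)}{-4772} = \frac{27545}{504 \left(-4\right)} + 16308 \left(- \frac{1}{4772}\right) = \frac{27545}{-2016} - \frac{4077}{1193} = 27545 \left(- \frac{1}{2016}\right) - \frac{4077}{1193} = - \frac{3935}{288} - \frac{4077}{1193} = - \frac{5868631}{343584}$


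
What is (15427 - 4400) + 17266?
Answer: 28293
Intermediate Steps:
(15427 - 4400) + 17266 = 11027 + 17266 = 28293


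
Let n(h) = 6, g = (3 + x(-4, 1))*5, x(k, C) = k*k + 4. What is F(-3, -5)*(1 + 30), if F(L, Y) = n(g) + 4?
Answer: 310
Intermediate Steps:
x(k, C) = 4 + k² (x(k, C) = k² + 4 = 4 + k²)
g = 115 (g = (3 + (4 + (-4)²))*5 = (3 + (4 + 16))*5 = (3 + 20)*5 = 23*5 = 115)
F(L, Y) = 10 (F(L, Y) = 6 + 4 = 10)
F(-3, -5)*(1 + 30) = 10*(1 + 30) = 10*31 = 310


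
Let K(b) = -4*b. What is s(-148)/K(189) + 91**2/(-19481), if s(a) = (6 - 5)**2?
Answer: -897131/2103948 ≈ -0.42640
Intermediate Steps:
s(a) = 1 (s(a) = 1**2 = 1)
s(-148)/K(189) + 91**2/(-19481) = 1/(-4*189) + 91**2/(-19481) = 1/(-756) + 8281*(-1/19481) = 1*(-1/756) - 1183/2783 = -1/756 - 1183/2783 = -897131/2103948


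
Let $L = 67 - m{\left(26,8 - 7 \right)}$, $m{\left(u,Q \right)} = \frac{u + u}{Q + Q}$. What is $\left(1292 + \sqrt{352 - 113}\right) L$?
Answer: $52972 + 41 \sqrt{239} \approx 53606.0$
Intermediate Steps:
$m{\left(u,Q \right)} = \frac{u}{Q}$ ($m{\left(u,Q \right)} = \frac{2 u}{2 Q} = 2 u \frac{1}{2 Q} = \frac{u}{Q}$)
$L = 41$ ($L = 67 - \frac{26}{8 - 7} = 67 - \frac{26}{1} = 67 - 26 \cdot 1 = 67 - 26 = 41$)
$\left(1292 + \sqrt{352 - 113}\right) L = \left(1292 + \sqrt{352 - 113}\right) 41 = \left(1292 + \sqrt{239}\right) 41 = 52972 + 41 \sqrt{239}$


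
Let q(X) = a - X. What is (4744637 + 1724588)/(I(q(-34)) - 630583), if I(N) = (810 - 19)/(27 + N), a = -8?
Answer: -342868925/33420108 ≈ -10.259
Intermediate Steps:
q(X) = -8 - X
I(N) = 791/(27 + N)
(4744637 + 1724588)/(I(q(-34)) - 630583) = (4744637 + 1724588)/(791/(27 + (-8 - 1*(-34))) - 630583) = 6469225/(791/(27 + (-8 + 34)) - 630583) = 6469225/(791/(27 + 26) - 630583) = 6469225/(791/53 - 630583) = 6469225/(-33420108/53) = 6469225*(-53/33420108) = -342868925/33420108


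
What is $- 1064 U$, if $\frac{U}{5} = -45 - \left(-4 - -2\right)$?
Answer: $228760$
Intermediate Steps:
$U = -215$ ($U = 5 \left(-45 - \left(-4 - -2\right)\right) = 5 \left(-45 - \left(-4 + 2\right)\right) = 5 \left(-45 - -2\right) = 5 \left(-45 + 2\right) = 5 \left(-43\right) = -215$)
$- 1064 U = \left(-1064\right) \left(-215\right) = 228760$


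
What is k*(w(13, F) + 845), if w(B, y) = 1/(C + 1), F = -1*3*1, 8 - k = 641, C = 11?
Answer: -2139751/4 ≈ -5.3494e+5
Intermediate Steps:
k = -633 (k = 8 - 1*641 = 8 - 641 = -633)
F = -3 (F = -3*1 = -3)
w(B, y) = 1/12 (w(B, y) = 1/(11 + 1) = 1/12)
k*(w(13, F) + 845) = -633*(1/12 + 845) = -633*10141/12 = -2139751/4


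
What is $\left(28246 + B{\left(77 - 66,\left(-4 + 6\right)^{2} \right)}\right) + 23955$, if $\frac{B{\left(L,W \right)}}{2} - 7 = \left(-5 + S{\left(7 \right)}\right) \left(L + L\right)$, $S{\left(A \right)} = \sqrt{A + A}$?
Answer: $51995 + 44 \sqrt{14} \approx 52160.0$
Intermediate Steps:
$S{\left(A \right)} = \sqrt{2} \sqrt{A}$ ($S{\left(A \right)} = \sqrt{2 A} = \sqrt{2} \sqrt{A}$)
$B{\left(L,W \right)} = 14 + 4 L \left(-5 + \sqrt{14}\right)$ ($B{\left(L,W \right)} = 14 + 2 \left(-5 + \sqrt{2} \sqrt{7}\right) \left(L + L\right) = 14 + 2 \left(-5 + \sqrt{14}\right) 2 L = 14 + 2 \cdot 2 L \left(-5 + \sqrt{14}\right) = 14 + 4 L \left(-5 + \sqrt{14}\right)$)
$\left(28246 + B{\left(77 - 66,\left(-4 + 6\right)^{2} \right)}\right) + 23955 = \left(28246 + \left(14 - 20 \left(77 - 66\right) + 4 \left(77 - 66\right) \sqrt{14}\right)\right) + 23955 = \left(28246 + \left(14 - 220 + 4 \cdot 11 \sqrt{14}\right)\right) + 23955 = \left(28246 + \left(14 - 220 + 44 \sqrt{14}\right)\right) + 23955 = \left(28246 - \left(206 - 44 \sqrt{14}\right)\right) + 23955 = \left(28040 + 44 \sqrt{14}\right) + 23955 = 51995 + 44 \sqrt{14}$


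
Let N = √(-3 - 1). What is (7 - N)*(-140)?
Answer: -980 + 280*I ≈ -980.0 + 280.0*I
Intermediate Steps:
N = 2*I (N = √(-4) = 2*I ≈ 2.0*I)
(7 - N)*(-140) = (7 - 2*I)*(-140) = -980 + 280*I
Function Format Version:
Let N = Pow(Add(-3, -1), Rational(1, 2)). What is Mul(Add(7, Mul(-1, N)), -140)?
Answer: Add(-980, Mul(280, I)) ≈ Add(-980.00, Mul(280.00, I))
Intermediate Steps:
N = Mul(2, I) (N = Pow(-4, Rational(1, 2)) = Mul(2, I) ≈ Mul(2.0000, I))
Mul(Add(7, Mul(-1, N)), -140) = Mul(Add(7, Mul(-1, Mul(2, I))), -140) = Mul(Add(7, Mul(-2, I)), -140) = Add(-980, Mul(280, I))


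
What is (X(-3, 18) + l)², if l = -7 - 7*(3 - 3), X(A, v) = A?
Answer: 100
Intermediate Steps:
l = -7 (l = -7 - 7*0 = -7 + 0 = -7)
(X(-3, 18) + l)² = (-3 - 7)² = (-10)² = 100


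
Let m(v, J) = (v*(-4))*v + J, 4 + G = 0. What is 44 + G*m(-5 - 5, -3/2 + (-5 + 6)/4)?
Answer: 1649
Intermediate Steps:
G = -4 (G = -4 + 0 = -4)
m(v, J) = J - 4*v² (m(v, J) = (-4*v)*v + J = -4*v² + J = J - 4*v²)
44 + G*m(-5 - 5, -3/2 + (-5 + 6)/4) = 44 - 4*((-3/2 + (-5 + 6)/4) - 4*(-5 - 5)²) = 44 - 4*((-3*½ + 1*(¼)) - 4*(-10)²) = 44 - 4*((-3/2 + ¼) - 4*100) = 44 - 4*(-5/4 - 400) = 44 - 4*(-1605/4) = 44 + 1605 = 1649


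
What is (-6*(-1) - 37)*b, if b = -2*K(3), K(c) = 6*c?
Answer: 1116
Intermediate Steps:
b = -36 (b = -12*3 = -2*18 = -36)
(-6*(-1) - 37)*b = (-6*(-1) - 37)*(-36) = (6 - 37)*(-36) = -31*(-36) = 1116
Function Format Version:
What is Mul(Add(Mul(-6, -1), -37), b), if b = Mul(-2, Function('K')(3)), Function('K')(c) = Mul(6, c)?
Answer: 1116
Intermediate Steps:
b = -36 (b = Mul(-2, Mul(6, 3)) = Mul(-2, 18) = -36)
Mul(Add(Mul(-6, -1), -37), b) = Mul(Add(Mul(-6, -1), -37), -36) = Mul(Add(6, -37), -36) = Mul(-31, -36) = 1116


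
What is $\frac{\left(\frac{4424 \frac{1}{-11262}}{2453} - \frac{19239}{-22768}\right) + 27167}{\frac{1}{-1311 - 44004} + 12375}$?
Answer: $\frac{129057686657209309245}{58785997889995040192} \approx 2.1954$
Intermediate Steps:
$\frac{\left(\frac{4424 \frac{1}{-11262}}{2453} - \frac{19239}{-22768}\right) + 27167}{\frac{1}{-1311 - 44004} + 12375} = \frac{\left(4424 \left(- \frac{1}{11262}\right) \frac{1}{2453} - - \frac{19239}{22768}\right) + 27167}{\frac{1}{-45315} + 12375} = \frac{\left(\left(- \frac{2212}{5631}\right) \frac{1}{2453} + \frac{19239}{22768}\right) + 27167}{- \frac{1}{45315} + 12375} = \frac{\left(- \frac{2212}{13812843} + \frac{19239}{22768}\right) + 27167}{\frac{560773124}{45315}} = \left(\frac{265694923661}{314490809424} + 27167\right) \frac{45315}{560773124} = \frac{8544037514545469}{314490809424} \cdot \frac{45315}{560773124} = \frac{129057686657209309245}{58785997889995040192}$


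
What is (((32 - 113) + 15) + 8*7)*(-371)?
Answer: 3710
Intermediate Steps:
(((32 - 113) + 15) + 8*7)*(-371) = ((-81 + 15) + 56)*(-371) = (-66 + 56)*(-371) = -10*(-371) = 3710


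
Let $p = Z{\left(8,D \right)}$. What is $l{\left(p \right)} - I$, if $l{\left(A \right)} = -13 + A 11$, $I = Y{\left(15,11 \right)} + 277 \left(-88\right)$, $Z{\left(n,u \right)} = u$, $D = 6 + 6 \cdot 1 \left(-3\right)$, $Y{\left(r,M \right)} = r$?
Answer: $24216$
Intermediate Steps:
$D = -12$ ($D = 6 + 6 \left(-3\right) = 6 - 18 = -12$)
$p = -12$
$I = -24361$ ($I = 15 + 277 \left(-88\right) = 15 - 24376 = -24361$)
$l{\left(A \right)} = -13 + 11 A$
$l{\left(p \right)} - I = \left(-13 + 11 \left(-12\right)\right) - -24361 = \left(-13 - 132\right) + 24361 = -145 + 24361 = 24216$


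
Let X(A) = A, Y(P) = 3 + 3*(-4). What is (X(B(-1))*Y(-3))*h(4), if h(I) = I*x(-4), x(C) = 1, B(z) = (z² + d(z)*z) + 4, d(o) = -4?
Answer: -324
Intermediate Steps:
Y(P) = -9 (Y(P) = 3 - 12 = -9)
B(z) = 4 + z² - 4*z (B(z) = (z² - 4*z) + 4 = 4 + z² - 4*z)
h(I) = I (h(I) = I*1 = I)
(X(B(-1))*Y(-3))*h(4) = ((4 + (-1)² - 4*(-1))*(-9))*4 = ((4 + 1 + 4)*(-9))*4 = (9*(-9))*4 = -81*4 = -324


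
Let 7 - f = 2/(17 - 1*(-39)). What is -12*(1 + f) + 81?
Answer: -102/7 ≈ -14.571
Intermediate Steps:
f = 195/28 (f = 7 - 2/(17 - 1*(-39)) = 7 - 2/(17 + 39) = 7 - 2/56 = 7 - 1*1/28 = 7 - 1/28 = 195/28 ≈ 6.9643)
-12*(1 + f) + 81 = -12*(1 + 195/28) + 81 = -12*223/28 + 81 = -669/7 + 81 = -102/7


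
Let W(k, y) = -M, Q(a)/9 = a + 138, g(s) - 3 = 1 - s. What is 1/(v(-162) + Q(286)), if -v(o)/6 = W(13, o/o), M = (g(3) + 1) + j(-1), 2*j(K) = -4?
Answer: 1/3816 ≈ 0.00026205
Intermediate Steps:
g(s) = 4 - s (g(s) = 3 + (1 - s) = 4 - s)
j(K) = -2 (j(K) = (½)*(-4) = -2)
Q(a) = 1242 + 9*a (Q(a) = 9*(a + 138) = 9*(138 + a) = 1242 + 9*a)
M = 0 (M = ((4 - 1*3) + 1) - 2 = ((4 - 3) + 1) - 2 = (1 + 1) - 2 = 2 - 2 = 0)
W(k, y) = 0 (W(k, y) = -1*0 = 0)
v(o) = 0 (v(o) = -6*0 = 0)
1/(v(-162) + Q(286)) = 1/(0 + (1242 + 9*286)) = 1/(0 + (1242 + 2574)) = 1/(0 + 3816) = 1/3816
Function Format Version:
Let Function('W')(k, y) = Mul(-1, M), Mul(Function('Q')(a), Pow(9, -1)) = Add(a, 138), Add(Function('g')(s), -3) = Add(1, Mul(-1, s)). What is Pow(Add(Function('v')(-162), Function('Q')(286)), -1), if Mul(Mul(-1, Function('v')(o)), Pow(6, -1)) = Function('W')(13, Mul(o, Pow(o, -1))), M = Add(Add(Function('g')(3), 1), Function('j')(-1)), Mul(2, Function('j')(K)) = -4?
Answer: Rational(1, 3816) ≈ 0.00026205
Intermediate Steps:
Function('g')(s) = Add(4, Mul(-1, s)) (Function('g')(s) = Add(3, Add(1, Mul(-1, s))) = Add(4, Mul(-1, s)))
Function('j')(K) = -2 (Function('j')(K) = Mul(Rational(1, 2), -4) = -2)
Function('Q')(a) = Add(1242, Mul(9, a)) (Function('Q')(a) = Mul(9, Add(a, 138)) = Mul(9, Add(138, a)) = Add(1242, Mul(9, a)))
M = 0 (M = Add(Add(Add(4, Mul(-1, 3)), 1), -2) = Add(Add(Add(4, -3), 1), -2) = Add(Add(1, 1), -2) = Add(2, -2) = 0)
Function('W')(k, y) = 0 (Function('W')(k, y) = Mul(-1, 0) = 0)
Function('v')(o) = 0 (Function('v')(o) = Mul(-6, 0) = 0)
Pow(Add(Function('v')(-162), Function('Q')(286)), -1) = Pow(Add(0, Add(1242, Mul(9, 286))), -1) = Pow(Add(0, Add(1242, 2574)), -1) = Pow(Add(0, 3816), -1) = Pow(3816, -1) = Rational(1, 3816)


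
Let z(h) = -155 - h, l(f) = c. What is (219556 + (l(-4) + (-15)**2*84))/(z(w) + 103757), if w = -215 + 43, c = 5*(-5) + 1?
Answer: 119216/51887 ≈ 2.2976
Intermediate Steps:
c = -24 (c = -25 + 1 = -24)
l(f) = -24
w = -172
(219556 + (l(-4) + (-15)**2*84))/(z(w) + 103757) = (219556 + (-24 + (-15)**2*84))/((-155 - 1*(-172)) + 103757) = (219556 + (-24 + 225*84))/((-155 + 172) + 103757) = (219556 + (-24 + 18900))/(17 + 103757) = (219556 + 18876)/103774 = 238432*(1/103774) = 119216/51887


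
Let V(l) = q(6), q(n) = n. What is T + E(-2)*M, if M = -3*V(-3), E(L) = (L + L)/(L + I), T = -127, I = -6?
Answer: -136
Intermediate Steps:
V(l) = 6
E(L) = 2*L/(-6 + L) (E(L) = (L + L)/(L - 6) = (2*L)/(-6 + L) = 2*L/(-6 + L))
M = -18 (M = -3*6 = -18)
T + E(-2)*M = -127 + (2*(-2)/(-6 - 2))*(-18) = -127 + (2*(-2)/(-8))*(-18) = -127 + (2*(-2)*(-⅛))*(-18) = -127 + (½)*(-18) = -127 - 9 = -136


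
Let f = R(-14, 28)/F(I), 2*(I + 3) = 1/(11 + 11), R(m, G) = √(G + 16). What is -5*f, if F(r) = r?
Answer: 440*√11/131 ≈ 11.140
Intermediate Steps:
R(m, G) = √(16 + G)
I = -131/44 (I = -3 + 1/(2*(11 + 11)) = -3 + (½)/22 = -3 + (½)*(1/22) = -3 + 1/44 = -131/44 ≈ -2.9773)
f = -88*√11/131 (f = √(16 + 28)/(-131/44) = √44*(-44/131) = (2*√11)*(-44/131) = -88*√11/131 ≈ -2.2280)
-5*f = -(-440)*√11/131 = 440*√11/131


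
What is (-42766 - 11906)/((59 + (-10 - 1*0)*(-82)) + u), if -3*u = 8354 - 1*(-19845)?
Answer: 82008/12781 ≈ 6.4164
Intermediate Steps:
u = -28199/3 (u = -(8354 - 1*(-19845))/3 = -(8354 + 19845)/3 = -⅓*28199 = -28199/3 ≈ -9399.7)
(-42766 - 11906)/((59 + (-10 - 1*0)*(-82)) + u) = (-42766 - 11906)/((59 + (-10 - 1*0)*(-82)) - 28199/3) = -54672/((59 + (-10 + 0)*(-82)) - 28199/3) = -54672/((59 - 10*(-82)) - 28199/3) = -54672/((59 + 820) - 28199/3) = -54672/(879 - 28199/3) = -54672/(-25562/3) = -54672*(-3/25562) = 82008/12781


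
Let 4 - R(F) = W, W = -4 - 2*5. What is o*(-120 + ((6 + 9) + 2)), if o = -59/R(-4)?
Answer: 6077/18 ≈ 337.61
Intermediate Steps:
W = -14 (W = -4 - 10 = -14)
R(F) = 18 (R(F) = 4 - 1*(-14) = 4 + 14 = 18)
o = -59/18 ≈ -3.2778
o*(-120 + ((6 + 9) + 2)) = -59*(-120 + ((6 + 9) + 2))/18 = -59*(-120 + (15 + 2))/18 = -59*(-120 + 17)/18 = -59/18*(-103) = 6077/18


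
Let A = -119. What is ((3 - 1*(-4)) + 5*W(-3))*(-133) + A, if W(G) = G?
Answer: 945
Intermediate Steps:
((3 - 1*(-4)) + 5*W(-3))*(-133) + A = ((3 - 1*(-4)) + 5*(-3))*(-133) - 119 = ((3 + 4) - 15)*(-133) - 119 = (7 - 15)*(-133) - 119 = -8*(-133) - 119 = 1064 - 119 = 945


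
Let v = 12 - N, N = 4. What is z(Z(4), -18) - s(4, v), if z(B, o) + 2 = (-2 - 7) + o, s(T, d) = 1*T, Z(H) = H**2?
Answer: -33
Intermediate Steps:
v = 8 (v = 12 - 1*4 = 12 - 4 = 8)
s(T, d) = T
z(B, o) = -11 + o (z(B, o) = -2 + ((-2 - 7) + o) = -2 + (-9 + o) = -11 + o)
z(Z(4), -18) - s(4, v) = (-11 - 18) - 1*4 = -29 - 4 = -33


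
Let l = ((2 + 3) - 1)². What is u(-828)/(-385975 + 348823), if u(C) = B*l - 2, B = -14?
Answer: 113/18576 ≈ 0.0060831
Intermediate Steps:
l = 16 (l = (5 - 1)² = 4² = 16)
u(C) = -226 (u(C) = -14*16 - 2 = -224 - 2 = -226)
u(-828)/(-385975 + 348823) = -226/(-385975 + 348823) = -226/(-37152) = -226*(-1/37152) = 113/18576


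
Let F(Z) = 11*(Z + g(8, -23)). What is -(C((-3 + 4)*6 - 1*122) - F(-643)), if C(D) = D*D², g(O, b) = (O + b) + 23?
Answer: 1553911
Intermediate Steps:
g(O, b) = 23 + O + b
F(Z) = 88 + 11*Z (F(Z) = 11*(Z + (23 + 8 - 23)) = 11*(Z + 8) = 11*(8 + Z) = 88 + 11*Z)
C(D) = D³
-(C((-3 + 4)*6 - 1*122) - F(-643)) = -(((-3 + 4)*6 - 1*122)³ - (88 + 11*(-643))) = -((1*6 - 122)³ - (88 - 7073)) = -((6 - 122)³ - 1*(-6985)) = -((-116)³ + 6985) = -(-1560896 + 6985) = -1*(-1553911) = 1553911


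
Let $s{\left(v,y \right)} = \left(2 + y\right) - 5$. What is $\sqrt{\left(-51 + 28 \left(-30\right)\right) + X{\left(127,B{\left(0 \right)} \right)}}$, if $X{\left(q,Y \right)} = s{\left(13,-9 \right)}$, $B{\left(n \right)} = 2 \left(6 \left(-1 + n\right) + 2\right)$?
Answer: $i \sqrt{903} \approx 30.05 i$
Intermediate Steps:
$B{\left(n \right)} = -8 + 12 n$ ($B{\left(n \right)} = 2 \left(\left(-6 + 6 n\right) + 2\right) = 2 \left(-4 + 6 n\right) = -8 + 12 n$)
$s{\left(v,y \right)} = -3 + y$
$X{\left(q,Y \right)} = -12$ ($X{\left(q,Y \right)} = -3 - 9 = -12$)
$\sqrt{\left(-51 + 28 \left(-30\right)\right) + X{\left(127,B{\left(0 \right)} \right)}} = \sqrt{\left(-51 + 28 \left(-30\right)\right) - 12} = \sqrt{\left(-51 - 840\right) - 12} = \sqrt{-891 - 12} = \sqrt{-903} = i \sqrt{903}$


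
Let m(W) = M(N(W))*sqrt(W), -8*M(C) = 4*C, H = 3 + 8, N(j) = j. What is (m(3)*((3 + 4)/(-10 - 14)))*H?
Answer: 77*sqrt(3)/16 ≈ 8.3355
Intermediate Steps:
H = 11
M(C) = -C/2
m(W) = -W**(3/2)/2 (m(W) = (-W/2)*sqrt(W) = -W**(3/2)/2)
(m(3)*((3 + 4)/(-10 - 14)))*H = ((-3*sqrt(3)/2)*((3 + 4)/(-10 - 14)))*11 = ((-3*sqrt(3)/2)*(7/(-24)))*11 = ((-3*sqrt(3)/2)*(7*(-1/24)))*11 = (-3*sqrt(3)/2*(-7/24))*11 = (7*sqrt(3)/16)*11 = 77*sqrt(3)/16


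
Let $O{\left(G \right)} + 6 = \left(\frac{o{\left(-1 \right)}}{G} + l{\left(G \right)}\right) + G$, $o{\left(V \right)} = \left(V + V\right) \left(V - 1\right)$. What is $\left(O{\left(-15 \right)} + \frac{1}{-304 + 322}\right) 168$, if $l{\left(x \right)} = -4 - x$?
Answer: $- \frac{25732}{15} \approx -1715.5$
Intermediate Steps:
$o{\left(V \right)} = 2 V \left(-1 + V\right)$
$O{\left(G \right)} = -10 + \frac{4}{G}$ ($O{\left(G \right)} = -6 + \left(\left(\frac{2 \left(-1\right) \left(-1 - 1\right)}{G} - \left(4 + G\right)\right) + G\right) = -6 + \left(\left(\frac{2 \left(-1\right) \left(-2\right)}{G} - \left(4 + G\right)\right) + G\right) = -6 + \left(\left(\frac{4}{G} - \left(4 + G\right)\right) + G\right) = -6 + \left(\left(-4 - G + \frac{4}{G}\right) + G\right) = -6 - \left(4 - \frac{4}{G}\right) = -10 + \frac{4}{G}$)
$\left(O{\left(-15 \right)} + \frac{1}{-304 + 322}\right) 168 = \left(\left(-10 + \frac{4}{-15}\right) + \frac{1}{-304 + 322}\right) 168 = \left(\left(-10 + 4 \left(- \frac{1}{15}\right)\right) + \frac{1}{18}\right) 168 = \left(\left(-10 - \frac{4}{15}\right) + \frac{1}{18}\right) 168 = \left(- \frac{154}{15} + \frac{1}{18}\right) 168 = \left(- \frac{919}{90}\right) 168 = - \frac{25732}{15}$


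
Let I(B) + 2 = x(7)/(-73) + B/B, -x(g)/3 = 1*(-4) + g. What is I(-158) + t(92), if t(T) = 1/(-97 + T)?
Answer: -393/365 ≈ -1.0767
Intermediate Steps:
x(g) = 12 - 3*g (x(g) = -3*(1*(-4) + g) = -3*(-4 + g) = 12 - 3*g)
I(B) = -64/73 (I(B) = -2 + ((12 - 3*7)/(-73) + B/B) = -2 + ((12 - 21)*(-1/73) + 1) = -2 + (-9*(-1/73) + 1) = -2 + (9/73 + 1) = -2 + 82/73 = -64/73)
I(-158) + t(92) = -64/73 + 1/(-97 + 92) = -64/73 + 1/(-5) = -64/73 - ⅕ = -393/365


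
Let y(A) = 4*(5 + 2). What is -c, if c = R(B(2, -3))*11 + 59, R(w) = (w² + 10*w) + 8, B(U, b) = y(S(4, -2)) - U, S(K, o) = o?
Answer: -10443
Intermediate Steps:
y(A) = 28 (y(A) = 4*7 = 28)
B(U, b) = 28 - U
R(w) = 8 + w² + 10*w
c = 10443 (c = (8 + (28 - 1*2)² + 10*(28 - 1*2))*11 + 59 = (8 + (28 - 2)² + 10*(28 - 2))*11 + 59 = (8 + 26² + 10*26)*11 + 59 = (8 + 676 + 260)*11 + 59 = 944*11 + 59 = 10384 + 59 = 10443)
-c = -1*10443 = -10443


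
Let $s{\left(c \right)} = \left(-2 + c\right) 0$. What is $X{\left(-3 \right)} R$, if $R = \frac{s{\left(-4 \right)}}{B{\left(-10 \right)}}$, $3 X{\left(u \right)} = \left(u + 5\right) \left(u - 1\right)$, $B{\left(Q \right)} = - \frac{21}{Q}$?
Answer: $0$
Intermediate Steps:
$X{\left(u \right)} = \frac{\left(-1 + u\right) \left(5 + u\right)}{3}$ ($X{\left(u \right)} = \frac{\left(u + 5\right) \left(u - 1\right)}{3} = \frac{\left(5 + u\right) \left(-1 + u\right)}{3} = \frac{\left(-1 + u\right) \left(5 + u\right)}{3}$)
$s{\left(c \right)} = 0$
$R = 0$ ($R = \frac{0}{\left(-21\right) \frac{1}{-10}} = \frac{0}{\left(-21\right) \left(- \frac{1}{10}\right)} = \frac{0}{\frac{21}{10}} = 0 \cdot \frac{10}{21} = 0$)
$X{\left(-3 \right)} R = \left(- \frac{5}{3} + \frac{\left(-3\right)^{2}}{3} + \frac{4}{3} \left(-3\right)\right) 0 = \left(- \frac{5}{3} + \frac{1}{3} \cdot 9 - 4\right) 0 = \left(- \frac{5}{3} + 3 - 4\right) 0 = \left(- \frac{8}{3}\right) 0 = 0$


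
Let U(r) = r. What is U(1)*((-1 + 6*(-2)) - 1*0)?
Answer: -13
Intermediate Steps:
U(1)*((-1 + 6*(-2)) - 1*0) = 1*((-1 + 6*(-2)) - 1*0) = 1*((-1 - 12) + 0) = 1*(-13 + 0) = 1*(-13) = -13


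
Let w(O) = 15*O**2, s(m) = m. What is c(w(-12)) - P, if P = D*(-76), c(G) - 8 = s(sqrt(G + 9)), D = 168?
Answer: 12776 + 3*sqrt(241) ≈ 12823.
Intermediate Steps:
c(G) = 8 + sqrt(9 + G) (c(G) = 8 + sqrt(G + 9) = 8 + sqrt(9 + G))
P = -12768 (P = 168*(-76) = -12768)
c(w(-12)) - P = (8 + sqrt(9 + 15*(-12)**2)) - 1*(-12768) = (8 + sqrt(9 + 15*144)) + 12768 = (8 + sqrt(9 + 2160)) + 12768 = (8 + sqrt(2169)) + 12768 = (8 + 3*sqrt(241)) + 12768 = 12776 + 3*sqrt(241)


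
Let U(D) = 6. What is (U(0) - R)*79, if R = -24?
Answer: 2370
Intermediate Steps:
(U(0) - R)*79 = (6 - 1*(-24))*79 = (6 + 24)*79 = 30*79 = 2370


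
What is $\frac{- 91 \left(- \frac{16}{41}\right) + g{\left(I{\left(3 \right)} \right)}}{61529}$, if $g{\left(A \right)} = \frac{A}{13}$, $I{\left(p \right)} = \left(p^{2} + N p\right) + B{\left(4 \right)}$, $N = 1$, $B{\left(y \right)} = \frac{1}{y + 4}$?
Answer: $\frac{155401}{262359656} \approx 0.00059232$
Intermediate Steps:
$B{\left(y \right)} = \frac{1}{4 + y}$
$I{\left(p \right)} = \frac{1}{8} + p + p^{2}$ ($I{\left(p \right)} = \left(p^{2} + 1 p\right) + \frac{1}{4 + 4} = \left(p^{2} + p\right) + \frac{1}{8} = \left(p + p^{2}\right) + \frac{1}{8} = \frac{1}{8} + p + p^{2}$)
$g{\left(A \right)} = \frac{A}{13}$ ($g{\left(A \right)} = A \frac{1}{13} = \frac{A}{13}$)
$\frac{- 91 \left(- \frac{16}{41}\right) + g{\left(I{\left(3 \right)} \right)}}{61529} = \frac{- 91 \left(- \frac{16}{41}\right) + \frac{\frac{1}{8} + 3 + 3^{2}}{13}}{61529} = \left(- 91 \left(\left(-16\right) \frac{1}{41}\right) + \frac{\frac{1}{8} + 3 + 9}{13}\right) \frac{1}{61529} = \left(\left(-91\right) \left(- \frac{16}{41}\right) + \frac{1}{13} \cdot \frac{97}{8}\right) \frac{1}{61529} = \left(\frac{1456}{41} + \frac{97}{104}\right) \frac{1}{61529} = \frac{155401}{4264} \cdot \frac{1}{61529} = \frac{155401}{262359656}$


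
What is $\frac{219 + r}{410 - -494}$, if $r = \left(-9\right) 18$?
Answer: $\frac{57}{904} \approx 0.063053$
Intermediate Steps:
$r = -162$
$\frac{219 + r}{410 - -494} = \frac{219 - 162}{410 - -494} = \frac{57}{410 + 494} = \frac{57}{904}$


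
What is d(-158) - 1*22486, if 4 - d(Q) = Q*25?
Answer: -18532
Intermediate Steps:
d(Q) = 4 - 25*Q (d(Q) = 4 - Q*25 = 4 - 25*Q)
d(-158) - 1*22486 = (4 - 25*(-158)) - 1*22486 = (4 + 3950) - 22486 = 3954 - 22486 = -18532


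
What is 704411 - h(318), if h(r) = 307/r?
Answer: 224002391/318 ≈ 7.0441e+5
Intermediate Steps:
704411 - h(318) = 704411 - 307/318 = 224002391/318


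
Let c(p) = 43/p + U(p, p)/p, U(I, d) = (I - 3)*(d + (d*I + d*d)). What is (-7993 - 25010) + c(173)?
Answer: 4495794/173 ≈ 25987.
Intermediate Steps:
U(I, d) = (-3 + I)*(d + d² + I*d) (U(I, d) = (-3 + I)*(d + (I*d + d²)) = (-3 + I)*(d + (d² + I*d)) = (-3 + I)*(d + d² + I*d))
c(p) = -3 - 5*p + 2*p² + 43/p (c(p) = 43/p + (p*(-3 + p² - 3*p - 2*p + p*p))/p = 43/p + (p*(-3 + p² - 3*p - 2*p + p²))/p = 43/p + (p*(-3 - 5*p + 2*p²))/p = 43/p + (-3 - 5*p + 2*p²) = -3 - 5*p + 2*p² + 43/p)
(-7993 - 25010) + c(173) = (-7993 - 25010) + (-3 - 5*173 + 2*173² + 43/173) = -33003 + (-3 - 865 + 2*29929 + 43*(1/173)) = -33003 + (-3 - 865 + 59858 + 43/173) = -33003 + 10205313/173 = 4495794/173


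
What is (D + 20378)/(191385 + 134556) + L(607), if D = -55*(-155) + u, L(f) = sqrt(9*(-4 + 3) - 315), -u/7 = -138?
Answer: 251/2739 + 18*I ≈ 0.091639 + 18.0*I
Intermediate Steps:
u = 966 (u = -7*(-138) = 966)
L(f) = 18*I (L(f) = sqrt(9*(-1) - 315) = sqrt(-9 - 315) = sqrt(-324) = 18*I)
D = 9491 (D = -55*(-155) + 966 = 8525 + 966 = 9491)
(D + 20378)/(191385 + 134556) + L(607) = (9491 + 20378)/(191385 + 134556) + 18*I = 29869/325941 + 18*I = 29869*(1/325941) + 18*I = 251/2739 + 18*I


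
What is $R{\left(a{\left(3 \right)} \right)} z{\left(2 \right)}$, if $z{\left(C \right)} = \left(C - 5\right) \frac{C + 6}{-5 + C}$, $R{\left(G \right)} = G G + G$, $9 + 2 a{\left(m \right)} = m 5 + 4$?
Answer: $240$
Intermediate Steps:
$a{\left(m \right)} = - \frac{5}{2} + \frac{5 m}{2}$ ($a{\left(m \right)} = - \frac{9}{2} + \frac{m 5 + 4}{2} = - \frac{9}{2} + \frac{5 m + 4}{2} = - \frac{9}{2} + \frac{4 + 5 m}{2} = - \frac{9}{2} + \left(2 + \frac{5 m}{2}\right) = - \frac{5}{2} + \frac{5 m}{2}$)
$R{\left(G \right)} = G + G^{2}$ ($R{\left(G \right)} = G^{2} + G = G + G^{2}$)
$z{\left(C \right)} = 6 + C$ ($z{\left(C \right)} = \left(-5 + C\right) \frac{6 + C}{-5 + C} = 6 + C$)
$R{\left(a{\left(3 \right)} \right)} z{\left(2 \right)} = \left(- \frac{5}{2} + \frac{5}{2} \cdot 3\right) \left(1 + \left(- \frac{5}{2} + \frac{5}{2} \cdot 3\right)\right) \left(6 + 2\right) = \left(- \frac{5}{2} + \frac{15}{2}\right) \left(1 + \left(- \frac{5}{2} + \frac{15}{2}\right)\right) 8 = 5 \left(1 + 5\right) 8 = 5 \cdot 6 \cdot 8 = 30 \cdot 8 = 240$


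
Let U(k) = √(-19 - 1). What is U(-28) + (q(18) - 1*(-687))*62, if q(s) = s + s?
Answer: 44826 + 2*I*√5 ≈ 44826.0 + 4.4721*I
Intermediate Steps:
q(s) = 2*s
U(k) = 2*I*√5 (U(k) = √(-20) = 2*I*√5)
U(-28) + (q(18) - 1*(-687))*62 = 2*I*√5 + (2*18 - 1*(-687))*62 = 2*I*√5 + (36 + 687)*62 = 2*I*√5 + 723*62 = 2*I*√5 + 44826 = 44826 + 2*I*√5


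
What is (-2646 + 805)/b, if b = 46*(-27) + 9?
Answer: 1841/1233 ≈ 1.4931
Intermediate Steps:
b = -1233 (b = -1242 + 9 = -1233)
(-2646 + 805)/b = (-2646 + 805)/(-1233) = -1841*(-1/1233) = 1841/1233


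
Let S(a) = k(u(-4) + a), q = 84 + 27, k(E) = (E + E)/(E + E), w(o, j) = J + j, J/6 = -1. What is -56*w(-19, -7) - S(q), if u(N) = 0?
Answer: 727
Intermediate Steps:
J = -6 (J = 6*(-1) = -6)
w(o, j) = -6 + j
k(E) = 1 (k(E) = (2*E)/((2*E)) = (2*E)*(1/(2*E)) = 1)
q = 111
S(a) = 1
-56*w(-19, -7) - S(q) = -56*(-6 - 7) - 1*1 = -56*(-13) - 1 = 728 - 1 = 727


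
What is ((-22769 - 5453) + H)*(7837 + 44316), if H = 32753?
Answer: 236305243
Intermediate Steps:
((-22769 - 5453) + H)*(7837 + 44316) = ((-22769 - 5453) + 32753)*(7837 + 44316) = (-28222 + 32753)*52153 = 4531*52153 = 236305243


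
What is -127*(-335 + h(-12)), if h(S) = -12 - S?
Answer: 42545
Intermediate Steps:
-127*(-335 + h(-12)) = -127*(-335 + (-12 - 1*(-12))) = -127*(-335 + (-12 + 12)) = -127*(-335 + 0) = -127*(-335) = 42545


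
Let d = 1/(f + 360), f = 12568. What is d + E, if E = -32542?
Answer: -420702975/12928 ≈ -32542.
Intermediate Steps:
d = 1/12928 (d = 1/(12568 + 360) = 1/12928 ≈ 7.7351e-5)
d + E = 1/12928 - 32542 = -420702975/12928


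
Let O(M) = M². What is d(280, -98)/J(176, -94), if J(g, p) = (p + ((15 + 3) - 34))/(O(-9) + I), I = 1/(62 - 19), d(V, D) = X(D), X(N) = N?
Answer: 170716/2365 ≈ 72.184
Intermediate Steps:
d(V, D) = D
I = 1/43 ≈ 0.023256
J(g, p) = -172/871 + 43*p/3484 (J(g, p) = (p + ((15 + 3) - 34))/((-9)² + 1/43) = (p + (18 - 34))/(81 + 1/43) = (p - 16)/(3484/43) = (-16 + p)*(43/3484) = -172/871 + 43*p/3484)
d(280, -98)/J(176, -94) = -98/(-172/871 + (43/3484)*(-94)) = -98/(-172/871 - 2021/1742) = -98/(-2365/1742) = -98*(-1742/2365) = 170716/2365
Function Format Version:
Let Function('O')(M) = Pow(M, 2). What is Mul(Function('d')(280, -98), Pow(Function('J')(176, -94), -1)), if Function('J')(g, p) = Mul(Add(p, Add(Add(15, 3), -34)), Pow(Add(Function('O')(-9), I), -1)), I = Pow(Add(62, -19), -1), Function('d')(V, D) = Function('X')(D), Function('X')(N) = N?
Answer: Rational(170716, 2365) ≈ 72.184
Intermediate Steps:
Function('d')(V, D) = D
I = Rational(1, 43) (I = Pow(43, -1) = Rational(1, 43) ≈ 0.023256)
Function('J')(g, p) = Add(Rational(-172, 871), Mul(Rational(43, 3484), p)) (Function('J')(g, p) = Mul(Add(p, Add(Add(15, 3), -34)), Pow(Add(Pow(-9, 2), Rational(1, 43)), -1)) = Mul(Add(p, Add(18, -34)), Pow(Add(81, Rational(1, 43)), -1)) = Mul(Add(p, -16), Pow(Rational(3484, 43), -1)) = Mul(Add(-16, p), Rational(43, 3484)) = Add(Rational(-172, 871), Mul(Rational(43, 3484), p)))
Mul(Function('d')(280, -98), Pow(Function('J')(176, -94), -1)) = Mul(-98, Pow(Add(Rational(-172, 871), Mul(Rational(43, 3484), -94)), -1)) = Mul(-98, Pow(Add(Rational(-172, 871), Rational(-2021, 1742)), -1)) = Mul(-98, Pow(Rational(-2365, 1742), -1)) = Mul(-98, Rational(-1742, 2365)) = Rational(170716, 2365)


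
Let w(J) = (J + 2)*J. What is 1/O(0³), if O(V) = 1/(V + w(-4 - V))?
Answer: 8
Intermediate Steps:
w(J) = J*(2 + J) (w(J) = (2 + J)*J = J*(2 + J))
O(V) = 1/(V + (-4 - V)*(-2 - V)) (O(V) = 1/(V + (-4 - V)*(2 + (-4 - V))) = 1/(V + (-4 - V)*(-2 - V)))
1/O(0³) = 1/(1/(0³ + (2 + 0³)*(4 + 0³))) = 1/(1/(0 + (2 + 0)*(4 + 0))) = 1/(1/(0 + 2*4)) = 1/(1/(0 + 8)) = 1/(1/8) = 1/(⅛) = 8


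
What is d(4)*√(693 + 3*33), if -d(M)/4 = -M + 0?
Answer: 96*√22 ≈ 450.28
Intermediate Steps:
d(M) = 4*M (d(M) = -4*(-M + 0) = -(-4)*M = 4*M)
d(4)*√(693 + 3*33) = (4*4)*√(693 + 3*33) = 16*√(693 + 99) = 16*√792 = 16*(6*√22) = 96*√22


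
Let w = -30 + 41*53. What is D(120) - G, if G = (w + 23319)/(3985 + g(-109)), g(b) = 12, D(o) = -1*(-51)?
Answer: 178385/3997 ≈ 44.630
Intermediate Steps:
D(o) = 51
w = 2143 (w = -30 + 2173 = 2143)
G = 25462/3997 (G = (2143 + 23319)/(3985 + 12) = 25462/3997 ≈ 6.3703)
D(120) - G = 51 - 1*25462/3997 = 51 - 25462/3997 = 178385/3997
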